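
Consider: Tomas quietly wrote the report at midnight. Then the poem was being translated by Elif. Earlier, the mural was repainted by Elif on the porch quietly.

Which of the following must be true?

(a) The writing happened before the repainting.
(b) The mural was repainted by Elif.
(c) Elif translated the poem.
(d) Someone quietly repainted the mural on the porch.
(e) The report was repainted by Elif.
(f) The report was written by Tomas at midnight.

(a) Not entailed — the narrative doesn't order the writing relative to the repainting.
(b) Entailed — dropping 'on the porch', 'quietly' leaves a sub-description the original still satisfies.
(c) Not entailed — 'was translating' is progressive on an accomplishment; it does not entail the completed 'translated'.
(d) Entailed — every conjunct here is already in the original repainting event.
(e) Not entailed — Elif repainted the mural, not the report; the report belongs to the writing event.
(f) Entailed — this follows by dropping conjuncts from the writing event's description.

(b), (d), (f)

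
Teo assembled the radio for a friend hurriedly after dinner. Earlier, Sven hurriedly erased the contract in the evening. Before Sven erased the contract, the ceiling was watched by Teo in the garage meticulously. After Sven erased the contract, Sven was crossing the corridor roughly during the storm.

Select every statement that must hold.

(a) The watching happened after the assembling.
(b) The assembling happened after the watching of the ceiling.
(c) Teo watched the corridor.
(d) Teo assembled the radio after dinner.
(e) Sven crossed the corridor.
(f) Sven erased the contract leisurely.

(b), (d)

(a) Not entailed — the narrative places the watching before the assembling, not after.
(b) Entailed — the narrative places the watching before the assembling.
(c) Not entailed — Teo watched the ceiling, not the corridor; the corridor belongs to the crossing event.
(d) Entailed — every conjunct here is already in the original assembling event.
(e) Not entailed — 'was crossing' is progressive on an accomplishment; it does not entail the completed 'crossed'.
(f) Not entailed — 'leisurely' adds a manner not in (and inconsistent with) the original.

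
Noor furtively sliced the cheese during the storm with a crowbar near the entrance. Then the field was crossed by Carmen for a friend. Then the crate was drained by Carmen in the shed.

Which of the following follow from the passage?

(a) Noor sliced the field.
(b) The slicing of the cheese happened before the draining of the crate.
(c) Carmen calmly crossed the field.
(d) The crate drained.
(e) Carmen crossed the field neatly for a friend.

(a) Not entailed — Noor sliced the cheese, not the field; the field belongs to the crossing event.
(b) Entailed — the narrative places the slicing before the draining.
(c) Not entailed — 'calmly' adds information not in the original event.
(d) Entailed — 'Carmen drained the crate' is causative; it entails the inchoative 'the crate drained'.
(e) Not entailed — 'neatly' adds information not in the original event.

(b), (d)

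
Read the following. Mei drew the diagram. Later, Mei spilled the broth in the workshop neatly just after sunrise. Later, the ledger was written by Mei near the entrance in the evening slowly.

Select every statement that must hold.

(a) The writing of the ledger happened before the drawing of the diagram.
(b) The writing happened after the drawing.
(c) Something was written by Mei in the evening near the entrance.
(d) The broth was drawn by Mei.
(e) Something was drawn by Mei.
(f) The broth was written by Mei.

(b), (c), (e)

(a) Not entailed — the narrative places the drawing before the writing, not after.
(b) Entailed — the narrative places the drawing before the writing.
(c) Entailed — every conjunct here is already in the original writing event.
(d) Not entailed — Mei drew the diagram, not the broth; the broth belongs to the spilling event.
(e) Entailed — the original entails any weakening of itself; this just generalizes the patient.
(f) Not entailed — Mei wrote the ledger, not the broth; the broth belongs to the spilling event.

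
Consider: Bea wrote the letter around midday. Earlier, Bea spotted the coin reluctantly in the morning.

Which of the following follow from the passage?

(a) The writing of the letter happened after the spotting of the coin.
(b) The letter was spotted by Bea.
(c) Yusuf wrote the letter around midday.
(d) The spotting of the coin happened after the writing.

(a) Entailed — the narrative places the spotting before the writing.
(b) Not entailed — Bea spotted the coin, not the letter; the letter belongs to the writing event.
(c) Not entailed — the passage has Bea writing the letter, not Yusuf.
(d) Not entailed — the narrative places the spotting before the writing, not after.

(a)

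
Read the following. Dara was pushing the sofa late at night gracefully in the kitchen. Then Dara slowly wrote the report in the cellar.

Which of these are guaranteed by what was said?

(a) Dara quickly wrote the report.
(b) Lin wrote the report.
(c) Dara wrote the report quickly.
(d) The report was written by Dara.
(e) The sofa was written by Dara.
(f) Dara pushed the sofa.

(d), (f)

(a) Not entailed — 'quickly' adds a manner not in (and inconsistent with) the original.
(b) Not entailed — the passage has Dara writing the report, not Lin.
(c) Not entailed — 'quickly' adds a manner not in (and inconsistent with) the original.
(d) Entailed — this follows by dropping conjuncts from the writing event's description.
(e) Not entailed — Dara wrote the report, not the sofa; the sofa belongs to the pushing event.
(f) Entailed — 'push' is an activity; 'was pushing' entails that some pushing happened, so 'pushed' holds.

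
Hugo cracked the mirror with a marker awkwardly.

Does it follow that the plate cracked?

Nothing is said about any plate; only the mirror is affected.

no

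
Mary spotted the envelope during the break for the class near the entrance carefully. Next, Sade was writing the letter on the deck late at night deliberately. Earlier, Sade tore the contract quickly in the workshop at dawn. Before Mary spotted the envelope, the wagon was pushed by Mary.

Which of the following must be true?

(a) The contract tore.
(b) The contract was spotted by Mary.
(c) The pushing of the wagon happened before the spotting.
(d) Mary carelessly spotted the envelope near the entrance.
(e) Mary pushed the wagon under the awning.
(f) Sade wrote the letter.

(a), (c)

(a) Entailed — 'Sade tore the contract' is causative; it entails the inchoative 'the contract tore'.
(b) Not entailed — Mary spotted the envelope, not the contract; the contract belongs to the tearing event.
(c) Entailed — the narrative places the pushing before the spotting.
(d) Not entailed — 'carelessly' adds a manner not in (and inconsistent with) the original.
(e) Not entailed — 'under the awning' adds information not in the original event.
(f) Not entailed — 'was writing' is progressive on an accomplishment; it does not entail the completed 'wrote'.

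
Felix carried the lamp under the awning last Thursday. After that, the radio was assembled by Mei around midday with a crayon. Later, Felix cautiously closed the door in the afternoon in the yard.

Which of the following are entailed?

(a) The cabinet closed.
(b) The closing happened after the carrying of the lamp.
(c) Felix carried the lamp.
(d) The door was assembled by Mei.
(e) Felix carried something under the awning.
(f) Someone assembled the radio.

(a) Not entailed — the door is what closed, not the cabinet.
(b) Entailed — the narrative places the carrying before the closing.
(c) Entailed — every conjunct here is already in the original carrying event.
(d) Not entailed — Mei assembled the radio, not the door; the door belongs to the closing event.
(e) Entailed — dropping 'last Thursday' and generalizing the patient leaves a sub-description the original still satisfies.
(f) Entailed — the original entails any weakening of itself; this just drops 'around midday', 'with a crayon' and generalizes the agent.

(b), (c), (e), (f)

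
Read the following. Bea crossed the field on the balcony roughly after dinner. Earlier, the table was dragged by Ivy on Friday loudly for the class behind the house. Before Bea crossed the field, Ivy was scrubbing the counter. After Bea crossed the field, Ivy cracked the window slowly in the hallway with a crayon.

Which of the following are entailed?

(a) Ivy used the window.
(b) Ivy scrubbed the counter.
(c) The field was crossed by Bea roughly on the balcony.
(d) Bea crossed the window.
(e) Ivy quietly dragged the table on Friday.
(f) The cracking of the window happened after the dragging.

(b), (c), (f)

(a) Not entailed — the window is the patient, not an instrument — Ivy used a crayon.
(b) Entailed — 'scrub' is an activity; 'was scrubbing' entails that some scrubbing happened, so 'scrubbed' holds.
(c) Entailed — dropping 'after dinner' leaves a sub-description the original still satisfies.
(d) Not entailed — Bea crossed the field, not the window; the window belongs to the cracking event.
(e) Not entailed — 'quietly' adds a manner not in (and inconsistent with) the original.
(f) Entailed — the narrative places the dragging before the cracking.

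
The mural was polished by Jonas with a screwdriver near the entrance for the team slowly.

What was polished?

the mural

'the mural' marks the patient of the polishing event.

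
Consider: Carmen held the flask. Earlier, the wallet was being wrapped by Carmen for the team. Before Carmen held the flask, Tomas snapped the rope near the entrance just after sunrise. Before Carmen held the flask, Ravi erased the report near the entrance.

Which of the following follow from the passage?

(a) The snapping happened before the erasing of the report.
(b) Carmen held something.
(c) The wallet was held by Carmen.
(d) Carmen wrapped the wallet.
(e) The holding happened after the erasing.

(a) Not entailed — the narrative doesn't order the snapping relative to the erasing.
(b) Entailed — every conjunct here is already in the original holding event.
(c) Not entailed — Carmen held the flask, not the wallet; the wallet belongs to the wrapping event.
(d) Not entailed — 'was wrapping' is progressive on an accomplishment; it does not entail the completed 'wrapped'.
(e) Entailed — the narrative places the erasing before the holding.

(b), (e)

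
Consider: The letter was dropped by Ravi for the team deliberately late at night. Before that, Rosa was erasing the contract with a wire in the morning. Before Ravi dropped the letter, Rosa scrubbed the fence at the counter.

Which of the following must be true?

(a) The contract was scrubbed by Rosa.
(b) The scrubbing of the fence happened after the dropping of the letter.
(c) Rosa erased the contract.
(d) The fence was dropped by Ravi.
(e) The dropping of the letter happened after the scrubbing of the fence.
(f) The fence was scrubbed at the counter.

(e), (f)

(a) Not entailed — Rosa scrubbed the fence, not the contract; the contract belongs to the erasing event.
(b) Not entailed — the narrative places the scrubbing before the dropping, not after.
(c) Not entailed — 'was erasing' is progressive on an accomplishment; it does not entail the completed 'erased'.
(d) Not entailed — Ravi dropped the letter, not the fence; the fence belongs to the scrubbing event.
(e) Entailed — the narrative places the scrubbing before the dropping.
(f) Entailed — generalizing the agent leaves a sub-description the original still satisfies.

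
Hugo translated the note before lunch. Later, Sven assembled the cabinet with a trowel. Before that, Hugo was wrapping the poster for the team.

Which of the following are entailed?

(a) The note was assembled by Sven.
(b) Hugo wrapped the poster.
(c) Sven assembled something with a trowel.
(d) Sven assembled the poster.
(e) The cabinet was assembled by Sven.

(c), (e)

(a) Not entailed — Sven assembled the cabinet, not the note; the note belongs to the translating event.
(b) Not entailed — 'was wrapping' is progressive on an accomplishment; it does not entail the completed 'wrapped'.
(c) Entailed — generalizing the patient leaves a sub-description the original still satisfies.
(d) Not entailed — Sven assembled the cabinet, not the poster; the poster belongs to the wrapping event.
(e) Entailed — this follows by dropping conjuncts from the assembling event's description.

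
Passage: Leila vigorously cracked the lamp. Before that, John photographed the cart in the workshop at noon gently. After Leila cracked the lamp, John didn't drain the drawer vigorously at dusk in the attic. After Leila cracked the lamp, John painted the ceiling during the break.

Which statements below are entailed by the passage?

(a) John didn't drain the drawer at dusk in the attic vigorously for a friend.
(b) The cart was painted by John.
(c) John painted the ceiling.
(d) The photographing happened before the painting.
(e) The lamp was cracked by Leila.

(a), (c), (d), (e)

(a) Entailed — under negation, adding a further restriction is entailed: if no such draining event occurred, none occurred for a friend either.
(b) Not entailed — John painted the ceiling, not the cart; the cart belongs to the photographing event.
(c) Entailed — dropping 'during the break' leaves a sub-description the original still satisfies.
(d) Entailed — the narrative places the photographing before the painting.
(e) Entailed — this follows by dropping conjuncts from the cracking event's description.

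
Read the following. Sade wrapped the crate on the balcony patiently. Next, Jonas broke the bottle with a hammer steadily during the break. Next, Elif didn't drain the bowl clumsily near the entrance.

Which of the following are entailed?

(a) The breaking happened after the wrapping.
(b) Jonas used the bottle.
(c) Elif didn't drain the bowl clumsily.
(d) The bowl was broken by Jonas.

(a)

(a) Entailed — the narrative places the wrapping before the breaking.
(b) Not entailed — the bottle is the patient, not an instrument — Jonas used a hammer.
(c) Not entailed — dropping 'near the entrance' under negation is not valid — the original leaves open that Elif drained the bowl some other way.
(d) Not entailed — Jonas broke the bottle, not the bowl; the bowl belongs to the draining event.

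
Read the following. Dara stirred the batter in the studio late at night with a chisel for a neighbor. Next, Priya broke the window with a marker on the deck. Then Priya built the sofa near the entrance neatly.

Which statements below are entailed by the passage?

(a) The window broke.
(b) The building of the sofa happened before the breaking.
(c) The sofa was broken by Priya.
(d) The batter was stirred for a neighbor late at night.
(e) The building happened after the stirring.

(a), (d), (e)

(a) Entailed — 'Priya broke the window' is causative; it entails the inchoative 'the window broke'.
(b) Not entailed — the narrative places the breaking before the building, not after.
(c) Not entailed — Priya broke the window, not the sofa; the sofa belongs to the building event.
(d) Entailed — this follows by dropping conjuncts from the stirring event's description.
(e) Entailed — the narrative places the stirring before the building.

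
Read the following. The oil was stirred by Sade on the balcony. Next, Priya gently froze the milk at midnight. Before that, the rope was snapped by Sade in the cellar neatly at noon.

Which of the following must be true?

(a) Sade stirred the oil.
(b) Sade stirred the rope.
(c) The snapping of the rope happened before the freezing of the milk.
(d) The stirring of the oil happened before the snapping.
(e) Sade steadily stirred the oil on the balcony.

(a), (c)

(a) Entailed — the original entails any weakening of itself; this just drops 'on the balcony'.
(b) Not entailed — Sade stirred the oil, not the rope; the rope belongs to the snapping event.
(c) Entailed — the narrative places the snapping before the freezing.
(d) Not entailed — the narrative doesn't order the stirring relative to the snapping.
(e) Not entailed — 'steadily' adds information not in the original event.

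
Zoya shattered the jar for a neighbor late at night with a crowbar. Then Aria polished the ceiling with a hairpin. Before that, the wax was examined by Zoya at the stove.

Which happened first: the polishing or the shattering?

The connectives place the shattering before the polishing.

the shattering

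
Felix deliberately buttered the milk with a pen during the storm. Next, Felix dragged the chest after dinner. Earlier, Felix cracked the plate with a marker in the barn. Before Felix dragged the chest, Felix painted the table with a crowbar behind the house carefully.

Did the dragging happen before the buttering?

The narrative orders the buttering before the dragging.

no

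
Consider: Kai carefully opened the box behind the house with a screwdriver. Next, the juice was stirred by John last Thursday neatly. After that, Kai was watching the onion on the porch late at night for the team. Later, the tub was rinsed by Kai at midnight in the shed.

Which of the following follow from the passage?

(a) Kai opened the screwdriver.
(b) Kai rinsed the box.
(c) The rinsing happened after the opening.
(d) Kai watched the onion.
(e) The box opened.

(c), (d), (e)

(a) Not entailed — the screwdriver is the instrument, not what was opened.
(b) Not entailed — Kai rinsed the tub, not the box; the box belongs to the opening event.
(c) Entailed — the narrative places the opening before the rinsing.
(d) Entailed — 'watch' is an activity; 'was watching' entails that some watching happened, so 'watched' holds.
(e) Entailed — 'Kai opened the box' is causative; it entails the inchoative 'the box opened'.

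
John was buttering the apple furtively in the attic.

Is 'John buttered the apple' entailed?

no

'was buttering' is progressive; for an accomplishment like 'butter the apple', it doesn't entail completion.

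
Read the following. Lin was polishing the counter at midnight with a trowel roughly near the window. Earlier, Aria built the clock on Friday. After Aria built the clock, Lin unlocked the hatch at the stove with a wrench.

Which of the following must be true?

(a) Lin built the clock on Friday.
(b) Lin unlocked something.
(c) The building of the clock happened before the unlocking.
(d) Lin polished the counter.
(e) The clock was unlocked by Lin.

(a) Not entailed — the passage has Aria building the clock, not Lin.
(b) Entailed — every conjunct here is already in the original unlocking event.
(c) Entailed — the narrative places the building before the unlocking.
(d) Entailed — 'polish' is an activity; 'was polishing' entails that some polishing happened, so 'polished' holds.
(e) Not entailed — Lin unlocked the hatch, not the clock; the clock belongs to the building event.

(b), (c), (d)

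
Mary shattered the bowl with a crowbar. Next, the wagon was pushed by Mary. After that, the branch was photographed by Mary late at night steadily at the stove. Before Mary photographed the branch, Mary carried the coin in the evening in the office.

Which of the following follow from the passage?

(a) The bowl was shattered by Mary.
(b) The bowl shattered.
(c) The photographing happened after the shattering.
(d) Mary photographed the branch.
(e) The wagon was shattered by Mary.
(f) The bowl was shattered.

(a) Entailed — every conjunct here is already in the original shattering event.
(b) Entailed — 'Mary shattered the bowl' is causative; it entails the inchoative 'the bowl shattered'.
(c) Entailed — the narrative places the shattering before the photographing.
(d) Entailed — this follows by dropping conjuncts from the photographing event's description.
(e) Not entailed — Mary shattered the bowl, not the wagon; the wagon belongs to the pushing event.
(f) Entailed — dropping 'with a crowbar' and generalizing the agent leaves a sub-description the original still satisfies.

(a), (b), (c), (d), (f)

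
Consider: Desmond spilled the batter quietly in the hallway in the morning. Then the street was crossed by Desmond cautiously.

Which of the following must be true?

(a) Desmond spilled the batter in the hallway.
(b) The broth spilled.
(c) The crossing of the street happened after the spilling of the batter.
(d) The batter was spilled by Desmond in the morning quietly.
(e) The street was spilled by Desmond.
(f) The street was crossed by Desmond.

(a) Entailed — the original entails any weakening of itself; this just drops 'quietly', 'in the morning'.
(b) Not entailed — the batter is what spilled, not the broth.
(c) Entailed — the narrative places the spilling before the crossing.
(d) Entailed — the original entails any weakening of itself; this just drops 'in the hallway'.
(e) Not entailed — Desmond spilled the batter, not the street; the street belongs to the crossing event.
(f) Entailed — the original entails any weakening of itself; this just drops 'cautiously'.

(a), (c), (d), (f)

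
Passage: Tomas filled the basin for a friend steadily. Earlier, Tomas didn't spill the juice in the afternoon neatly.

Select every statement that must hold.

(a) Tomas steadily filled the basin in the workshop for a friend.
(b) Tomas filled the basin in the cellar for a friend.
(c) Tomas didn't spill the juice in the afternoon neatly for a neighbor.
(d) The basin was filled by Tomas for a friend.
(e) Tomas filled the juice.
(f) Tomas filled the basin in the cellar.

(c), (d)

(a) Not entailed — 'in the workshop' adds information not in the original event.
(b) Not entailed — 'in the cellar' adds information not in the original event.
(c) Entailed — under negation, adding a further restriction is entailed: if no such spilling event occurred, none occurred for a neighbor either.
(d) Entailed — dropping 'steadily' leaves a sub-description the original still satisfies.
(e) Not entailed — Tomas filled the basin, not the juice; the juice belongs to the spilling event.
(f) Not entailed — 'in the cellar' adds information not in the original event.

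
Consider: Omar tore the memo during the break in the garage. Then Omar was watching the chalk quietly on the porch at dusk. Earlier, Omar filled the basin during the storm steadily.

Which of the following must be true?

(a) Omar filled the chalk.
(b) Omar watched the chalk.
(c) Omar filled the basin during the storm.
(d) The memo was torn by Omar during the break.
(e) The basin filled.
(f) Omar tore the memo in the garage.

(a) Not entailed — Omar filled the basin, not the chalk; the chalk belongs to the watching event.
(b) Entailed — 'watch' is an activity; 'was watching' entails that some watching happened, so 'watched' holds.
(c) Entailed — every conjunct here is already in the original filling event.
(d) Entailed — the original entails any weakening of itself; this just drops 'in the garage'.
(e) Entailed — 'Omar filled the basin' is causative; it entails the inchoative 'the basin filled'.
(f) Entailed — this follows by dropping conjuncts from the tearing event's description.

(b), (c), (d), (e), (f)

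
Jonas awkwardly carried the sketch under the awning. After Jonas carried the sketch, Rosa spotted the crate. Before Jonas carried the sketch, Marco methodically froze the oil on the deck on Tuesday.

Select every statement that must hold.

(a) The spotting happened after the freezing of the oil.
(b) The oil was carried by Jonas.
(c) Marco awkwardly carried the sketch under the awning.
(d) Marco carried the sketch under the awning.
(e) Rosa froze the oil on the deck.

(a) Entailed — the narrative places the freezing before the spotting.
(b) Not entailed — Jonas carried the sketch, not the oil; the oil belongs to the freezing event.
(c) Not entailed — the passage has Jonas carrying the sketch, not Marco.
(d) Not entailed — the passage has Jonas carrying the sketch, not Marco.
(e) Not entailed — the passage has Marco freezing the oil, not Rosa.

(a)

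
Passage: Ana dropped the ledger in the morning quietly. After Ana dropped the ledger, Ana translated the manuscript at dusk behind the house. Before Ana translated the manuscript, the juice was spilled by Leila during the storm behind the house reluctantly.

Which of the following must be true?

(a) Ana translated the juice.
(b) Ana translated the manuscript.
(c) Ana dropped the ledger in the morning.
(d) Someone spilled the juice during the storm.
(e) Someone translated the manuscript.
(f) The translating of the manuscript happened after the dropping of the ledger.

(b), (c), (d), (e), (f)

(a) Not entailed — Ana translated the manuscript, not the juice; the juice belongs to the spilling event.
(b) Entailed — dropping 'at dusk', 'behind the house' leaves a sub-description the original still satisfies.
(c) Entailed — every conjunct here is already in the original dropping event.
(d) Entailed — this follows by dropping conjuncts from the spilling event's description.
(e) Entailed — every conjunct here is already in the original translating event.
(f) Entailed — the narrative places the dropping before the translating.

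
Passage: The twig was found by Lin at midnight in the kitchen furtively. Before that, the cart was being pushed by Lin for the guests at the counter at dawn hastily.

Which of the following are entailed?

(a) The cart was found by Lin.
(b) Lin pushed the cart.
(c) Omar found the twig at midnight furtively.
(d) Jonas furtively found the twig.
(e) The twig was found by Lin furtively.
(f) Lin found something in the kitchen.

(a) Not entailed — Lin found the twig, not the cart; the cart belongs to the pushing event.
(b) Entailed — 'push' is an activity; 'was pushing' entails that some pushing happened, so 'pushed' holds.
(c) Not entailed — the passage has Lin finding the twig, not Omar.
(d) Not entailed — the passage has Lin finding the twig, not Jonas.
(e) Entailed — dropping 'at midnight', 'in the kitchen' leaves a sub-description the original still satisfies.
(f) Entailed — every conjunct here is already in the original finding event.

(b), (e), (f)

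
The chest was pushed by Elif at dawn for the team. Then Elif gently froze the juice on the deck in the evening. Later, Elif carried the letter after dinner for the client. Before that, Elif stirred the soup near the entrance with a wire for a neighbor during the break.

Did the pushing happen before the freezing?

yes

The narrative orders the pushing before the freezing.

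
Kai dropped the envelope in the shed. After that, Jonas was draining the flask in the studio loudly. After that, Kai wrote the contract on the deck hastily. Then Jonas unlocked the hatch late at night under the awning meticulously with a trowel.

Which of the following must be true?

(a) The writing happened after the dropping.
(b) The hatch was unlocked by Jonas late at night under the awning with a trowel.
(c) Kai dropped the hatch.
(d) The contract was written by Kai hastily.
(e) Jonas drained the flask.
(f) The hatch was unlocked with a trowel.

(a) Entailed — the narrative places the dropping before the writing.
(b) Entailed — every conjunct here is already in the original unlocking event.
(c) Not entailed — Kai dropped the envelope, not the hatch; the hatch belongs to the unlocking event.
(d) Entailed — dropping 'on the deck' leaves a sub-description the original still satisfies.
(e) Not entailed — 'was draining' is progressive on an accomplishment; it does not entail the completed 'drained'.
(f) Entailed — this follows by dropping conjuncts from the unlocking event's description.

(a), (b), (d), (f)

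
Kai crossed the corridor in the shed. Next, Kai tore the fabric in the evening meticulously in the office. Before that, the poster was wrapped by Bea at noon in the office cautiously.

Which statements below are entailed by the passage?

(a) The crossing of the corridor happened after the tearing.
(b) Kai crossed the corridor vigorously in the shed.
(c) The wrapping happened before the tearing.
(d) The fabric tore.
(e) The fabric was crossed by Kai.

(c), (d)

(a) Not entailed — the narrative places the crossing before the tearing, not after.
(b) Not entailed — 'vigorously' adds information not in the original event.
(c) Entailed — the narrative places the wrapping before the tearing.
(d) Entailed — 'Kai tore the fabric' is causative; it entails the inchoative 'the fabric tore'.
(e) Not entailed — Kai crossed the corridor, not the fabric; the fabric belongs to the tearing event.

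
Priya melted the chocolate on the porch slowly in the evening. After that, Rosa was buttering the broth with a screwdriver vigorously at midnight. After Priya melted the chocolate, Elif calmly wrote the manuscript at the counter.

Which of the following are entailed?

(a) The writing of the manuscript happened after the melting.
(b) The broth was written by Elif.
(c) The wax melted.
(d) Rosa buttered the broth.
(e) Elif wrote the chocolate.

(a) Entailed — the narrative places the melting before the writing.
(b) Not entailed — Elif wrote the manuscript, not the broth; the broth belongs to the buttering event.
(c) Not entailed — the chocolate is what melted, not the wax.
(d) Not entailed — 'was buttering' is progressive on an accomplishment; it does not entail the completed 'buttered'.
(e) Not entailed — Elif wrote the manuscript, not the chocolate; the chocolate belongs to the melting event.

(a)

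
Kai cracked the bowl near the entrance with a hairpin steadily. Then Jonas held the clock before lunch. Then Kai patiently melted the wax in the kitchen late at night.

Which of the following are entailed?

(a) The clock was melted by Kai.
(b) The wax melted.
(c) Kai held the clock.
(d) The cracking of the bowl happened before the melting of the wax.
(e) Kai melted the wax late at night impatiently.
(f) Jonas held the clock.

(a) Not entailed — Kai melted the wax, not the clock; the clock belongs to the holding event.
(b) Entailed — 'Kai melted the wax' is causative; it entails the inchoative 'the wax melted'.
(c) Not entailed — the passage has Jonas holding the clock, not Kai.
(d) Entailed — the narrative places the cracking before the melting.
(e) Not entailed — 'impatiently' adds a manner not in (and inconsistent with) the original.
(f) Entailed — this follows by dropping conjuncts from the holding event's description.

(b), (d), (f)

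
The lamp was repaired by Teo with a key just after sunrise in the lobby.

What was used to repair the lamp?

'with a key' marks the instrument of the repairing event.

a key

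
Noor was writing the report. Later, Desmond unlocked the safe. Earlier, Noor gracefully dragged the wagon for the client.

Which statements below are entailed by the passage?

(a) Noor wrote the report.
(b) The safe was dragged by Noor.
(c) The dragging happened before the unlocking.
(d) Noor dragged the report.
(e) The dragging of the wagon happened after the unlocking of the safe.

(c)

(a) Not entailed — 'was writing' is progressive on an accomplishment; it does not entail the completed 'wrote'.
(b) Not entailed — Noor dragged the wagon, not the safe; the safe belongs to the unlocking event.
(c) Entailed — the narrative places the dragging before the unlocking.
(d) Not entailed — Noor dragged the wagon, not the report; the report belongs to the writing event.
(e) Not entailed — the narrative places the dragging before the unlocking, not after.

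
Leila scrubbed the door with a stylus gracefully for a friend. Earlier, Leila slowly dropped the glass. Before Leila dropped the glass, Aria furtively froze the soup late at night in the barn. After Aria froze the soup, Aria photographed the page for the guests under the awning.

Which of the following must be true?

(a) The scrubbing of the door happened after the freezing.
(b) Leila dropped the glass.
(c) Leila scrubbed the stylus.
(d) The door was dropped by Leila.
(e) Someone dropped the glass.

(a) Entailed — the narrative places the freezing before the scrubbing.
(b) Entailed — the original entails any weakening of itself; this just drops 'slowly'.
(c) Not entailed — the stylus is the instrument, not what was scrubbed.
(d) Not entailed — Leila dropped the glass, not the door; the door belongs to the scrubbing event.
(e) Entailed — dropping 'slowly' and generalizing the agent leaves a sub-description the original still satisfies.

(a), (b), (e)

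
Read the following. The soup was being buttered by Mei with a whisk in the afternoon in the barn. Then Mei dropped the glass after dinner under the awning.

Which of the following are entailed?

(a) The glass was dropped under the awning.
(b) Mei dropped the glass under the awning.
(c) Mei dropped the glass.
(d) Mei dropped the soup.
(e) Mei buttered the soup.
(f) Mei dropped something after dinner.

(a) Entailed — this follows by dropping conjuncts from the dropping event's description.
(b) Entailed — every conjunct here is already in the original dropping event.
(c) Entailed — this follows by dropping conjuncts from the dropping event's description.
(d) Not entailed — Mei dropped the glass, not the soup; the soup belongs to the buttering event.
(e) Not entailed — 'was buttering' is progressive on an accomplishment; it does not entail the completed 'buttered'.
(f) Entailed — the original entails any weakening of itself; this just drops 'under the awning' and generalizes the patient.

(a), (b), (c), (f)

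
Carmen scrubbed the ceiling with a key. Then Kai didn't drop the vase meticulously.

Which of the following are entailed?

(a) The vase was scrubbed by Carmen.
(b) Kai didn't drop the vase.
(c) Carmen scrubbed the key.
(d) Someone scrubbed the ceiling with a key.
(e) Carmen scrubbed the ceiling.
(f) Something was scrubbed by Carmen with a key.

(a) Not entailed — Carmen scrubbed the ceiling, not the vase; the vase belongs to the dropping event.
(b) Not entailed — dropping 'meticulously' under negation is not valid — the original leaves open that Kai dropped the vase some other way.
(c) Not entailed — the key is the instrument, not what was scrubbed.
(d) Entailed — every conjunct here is already in the original scrubbing event.
(e) Entailed — every conjunct here is already in the original scrubbing event.
(f) Entailed — this follows by dropping conjuncts from the scrubbing event's description.

(d), (e), (f)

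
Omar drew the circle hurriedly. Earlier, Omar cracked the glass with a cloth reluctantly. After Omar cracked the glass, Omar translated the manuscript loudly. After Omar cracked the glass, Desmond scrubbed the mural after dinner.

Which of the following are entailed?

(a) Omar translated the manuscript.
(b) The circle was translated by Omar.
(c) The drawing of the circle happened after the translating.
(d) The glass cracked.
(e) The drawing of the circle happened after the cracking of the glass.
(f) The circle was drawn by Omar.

(a), (d), (e), (f)

(a) Entailed — the original entails any weakening of itself; this just drops 'loudly'.
(b) Not entailed — Omar translated the manuscript, not the circle; the circle belongs to the drawing event.
(c) Not entailed — the narrative doesn't order the translating relative to the drawing.
(d) Entailed — 'Omar cracked the glass' is causative; it entails the inchoative 'the glass cracked'.
(e) Entailed — the narrative places the cracking before the drawing.
(f) Entailed — the original entails any weakening of itself; this just drops 'hurriedly'.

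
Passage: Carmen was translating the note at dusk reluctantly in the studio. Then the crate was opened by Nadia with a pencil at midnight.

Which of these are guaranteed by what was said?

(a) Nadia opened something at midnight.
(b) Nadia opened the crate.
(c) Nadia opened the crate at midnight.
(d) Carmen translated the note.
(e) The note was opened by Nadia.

(a) Entailed — the original entails any weakening of itself; this just drops 'with a pencil' and generalizes the patient.
(b) Entailed — the original entails any weakening of itself; this just drops 'at midnight', 'with a pencil'.
(c) Entailed — dropping 'with a pencil' leaves a sub-description the original still satisfies.
(d) Not entailed — 'was translating' is progressive on an accomplishment; it does not entail the completed 'translated'.
(e) Not entailed — Nadia opened the crate, not the note; the note belongs to the translating event.

(a), (b), (c)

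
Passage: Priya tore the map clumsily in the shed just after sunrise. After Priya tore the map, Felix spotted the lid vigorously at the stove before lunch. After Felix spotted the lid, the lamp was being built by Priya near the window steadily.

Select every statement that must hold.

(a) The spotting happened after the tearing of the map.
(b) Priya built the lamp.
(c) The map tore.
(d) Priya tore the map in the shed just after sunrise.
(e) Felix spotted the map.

(a) Entailed — the narrative places the tearing before the spotting.
(b) Not entailed — 'was building' is progressive on an accomplishment; it does not entail the completed 'built'.
(c) Entailed — 'Priya tore the map' is causative; it entails the inchoative 'the map tore'.
(d) Entailed — the original entails any weakening of itself; this just drops 'clumsily'.
(e) Not entailed — Felix spotted the lid, not the map; the map belongs to the tearing event.

(a), (c), (d)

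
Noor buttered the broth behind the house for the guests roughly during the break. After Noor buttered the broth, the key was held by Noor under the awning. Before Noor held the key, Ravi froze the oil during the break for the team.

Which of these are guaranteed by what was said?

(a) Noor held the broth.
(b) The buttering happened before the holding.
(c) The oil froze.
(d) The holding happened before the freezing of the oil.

(a) Not entailed — Noor held the key, not the broth; the broth belongs to the buttering event.
(b) Entailed — the narrative places the buttering before the holding.
(c) Entailed — 'Ravi froze the oil' is causative; it entails the inchoative 'the oil froze'.
(d) Not entailed — the narrative places the freezing before the holding, not after.

(b), (c)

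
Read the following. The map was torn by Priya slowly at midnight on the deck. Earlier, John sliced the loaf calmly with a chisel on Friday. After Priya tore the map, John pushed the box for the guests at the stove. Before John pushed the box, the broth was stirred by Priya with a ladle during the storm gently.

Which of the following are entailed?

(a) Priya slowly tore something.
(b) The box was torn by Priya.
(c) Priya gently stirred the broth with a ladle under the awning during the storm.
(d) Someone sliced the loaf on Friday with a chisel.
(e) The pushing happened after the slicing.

(a), (d), (e)

(a) Entailed — every conjunct here is already in the original tearing event.
(b) Not entailed — Priya tore the map, not the box; the box belongs to the pushing event.
(c) Not entailed — 'under the awning' adds information not in the original event.
(d) Entailed — dropping 'calmly' and generalizing the agent leaves a sub-description the original still satisfies.
(e) Entailed — the narrative places the slicing before the pushing.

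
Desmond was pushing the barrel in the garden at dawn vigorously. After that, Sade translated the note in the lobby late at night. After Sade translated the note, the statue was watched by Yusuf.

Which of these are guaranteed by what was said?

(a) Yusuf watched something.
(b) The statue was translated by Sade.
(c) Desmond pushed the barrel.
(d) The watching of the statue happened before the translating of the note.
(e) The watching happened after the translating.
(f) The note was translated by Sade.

(a), (c), (e), (f)

(a) Entailed — generalizing the patient leaves a sub-description the original still satisfies.
(b) Not entailed — Sade translated the note, not the statue; the statue belongs to the watching event.
(c) Entailed — 'push' is an activity; 'was pushing' entails that some pushing happened, so 'pushed' holds.
(d) Not entailed — the narrative places the translating before the watching, not after.
(e) Entailed — the narrative places the translating before the watching.
(f) Entailed — every conjunct here is already in the original translating event.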